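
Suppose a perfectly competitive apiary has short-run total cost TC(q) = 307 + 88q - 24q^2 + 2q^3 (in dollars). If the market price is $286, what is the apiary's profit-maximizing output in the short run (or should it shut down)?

Produce at q = 11

Variable cost is VC = 88q - 24q^2 + 2q^3, so AVC = VC/q = 88 - 24q + 2q^2 and MC = dTC/dq = 88 - 48q + 6q^2.
The AVC parabola has its vertex at q = 24/4 = 6, where AVC = 88 - 24·6 + 2·6^2 = $16.
P = $286 exceeds min AVC = $16, so the firm stays open.
P = MC gives -198 - 48q + 6q^2 = 0, with roots -3 and 11. Take the larger (rising MC): q* = 11.
Check: AVC at q = 11 is $66 ≤ P, so revenue covers variable cost.
Profit = P·q − TC = 286·11 − 1033 = $2113.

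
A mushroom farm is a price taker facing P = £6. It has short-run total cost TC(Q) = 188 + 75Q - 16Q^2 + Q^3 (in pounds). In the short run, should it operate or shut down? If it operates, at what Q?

Shut down

Strip out fixed cost: VC = 75Q - 16Q^2 + Q^3. Then AVC = 75 - 16Q + Q^2 and MC = 75 - 32Q + 3Q^2.
AVC is minimized where dAVC/dQ = -16 + 2Q = 0, at Q = 8; min AVC = 75 - 16·8 + 8^2 = £11.
P = £6 lies below min AVC = £11; no output level covers variable cost.
Shutting down limits the loss to fixed cost, £188.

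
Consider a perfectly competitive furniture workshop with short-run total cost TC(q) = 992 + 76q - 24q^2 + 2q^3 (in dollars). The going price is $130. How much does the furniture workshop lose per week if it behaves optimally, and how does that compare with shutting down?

AVC = 76 - 24q + 2q^2 has its minimum $4 at q = 6; price $130 clears that bar, so the firm operates.
With MC = 76 - 48q + 6q^2, P = MC on the upward-sloping part at q* = 9.
TR = 130·9 = 1170. TC = 992 + 198 = 1190. Profit = 1170 − 1190 = -$20.
By producing, the firm covers all variable cost plus $972 of fixed cost; shutting down would lose the full $992.

Profit = -$20 at q = 9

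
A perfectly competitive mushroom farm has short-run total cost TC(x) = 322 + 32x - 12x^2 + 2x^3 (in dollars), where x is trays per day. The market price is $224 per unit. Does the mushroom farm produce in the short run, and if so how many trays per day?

Produce at x = 8

From TC, MC = TC'(x) = 32 - 24x + 6x^2 and AVC = VC/x = 32 - 12x + 2x^2.
AVC hits its minimum where MC = AVC, at x = 3, giving min AVC = 32 - 12·3 + 2·3^2 = $14.
Since P = $224 ≥ min AVC = $14, price covers variable cost and the firm should produce.
Set P = MC: 224 = 32 - 24x + 6x^2 → -192 - 24x + 6x^2 = 0. The roots are x = -4 and x = 8; the profit-maximizing output is on the rising part of MC, so x* = 8.
Check: AVC at x = 8 is $64 ≤ P, so revenue covers variable cost.
Profit = P·x − TC = 224·8 − 834 = $958.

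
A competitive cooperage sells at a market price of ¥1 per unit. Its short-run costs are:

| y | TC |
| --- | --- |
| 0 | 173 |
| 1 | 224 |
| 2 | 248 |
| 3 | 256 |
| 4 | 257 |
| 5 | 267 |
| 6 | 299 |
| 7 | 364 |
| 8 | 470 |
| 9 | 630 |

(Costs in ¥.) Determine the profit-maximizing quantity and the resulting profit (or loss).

y = 0 (shut down); profit = -¥173

Tabulate TR − TC: y=0: -173; y=1: -223; y=2: -246; y=3: -253; y=4: -253; y=5: -262; y=6: -293; y=7: -357; y=8: -462; y=9: -621.
Profit is highest at y = 0. Equivalently, the lowest AVC in the table is 94/5 ≈ ¥18.80 at y = 5, and P = ¥1 falls below it — price never covers variable cost, so the firm shuts down and loses only its fixed cost.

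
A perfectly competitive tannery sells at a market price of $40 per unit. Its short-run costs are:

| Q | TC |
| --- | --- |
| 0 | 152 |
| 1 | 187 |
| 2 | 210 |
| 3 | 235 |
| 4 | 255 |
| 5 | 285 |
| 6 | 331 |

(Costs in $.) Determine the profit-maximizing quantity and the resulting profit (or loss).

Profit at each row (π = 40Q − TC): Q=0: -152; Q=1: -147; Q=2: -130; Q=3: -115; Q=4: -95; Q=5: -85; Q=6: -91.
Profit is maximized at Q = 5. AVC there is 133/5 = $26.60 ≤ P, so producing beats shutting down (which would give -$152).

Q = 5; profit = -$85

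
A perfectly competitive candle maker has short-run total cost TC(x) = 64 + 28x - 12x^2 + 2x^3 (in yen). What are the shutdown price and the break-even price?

AVC = 28 - 12x + 2x^2; minimized at x = 3, giving min AVC = ¥10. That is the shutdown price.
ATC = 64/x + 28 - 12x + 2x^2. Setting dATC/dx = −64/x^2 − 12 + 4x = 0 gives x = 4 (since 4·4^3 − 12·4^2 = 64).
min ATC = 64/4 + 28 − 12·4 + 2·4^2 = ¥28. That is the break-even price.
Between these two prices the firm operates at a loss; above ¥28 it earns a profit.

Shutdown price = ¥10; break-even price = ¥28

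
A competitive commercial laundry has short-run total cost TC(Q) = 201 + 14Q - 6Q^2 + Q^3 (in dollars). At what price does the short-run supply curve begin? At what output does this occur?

The firm shuts down when price falls below the minimum of average variable cost. AVC = VC/Q = 14 - 6Q + Q^2.
At the minimum of AVC, MC = AVC. MC = 14 - 12Q + 3Q^2; setting MC = AVC gives 2Q^2 - 6Q = 0, so Q = 3. min AVC = 5.
So the shutdown price is $5.

$5 per unit, at Q = 3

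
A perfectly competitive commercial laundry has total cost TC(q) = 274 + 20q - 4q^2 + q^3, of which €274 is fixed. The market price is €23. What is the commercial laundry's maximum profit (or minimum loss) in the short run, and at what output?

AVC = 20 - 4q + q^2; min AVC = €16 at q = 2. Since P = €23 ≥ min AVC, the firm produces.
With MC = 20 - 8q + 3q^2, P = MC on the upward-sloping part at q* = 3.
TR = 23·3 = 69. TC = 274 + 51 = 325. Profit = 69 − 325 = -€256.
Shutting down would mean losing the fixed cost of €274, so operating at a loss of €256 is better by €18.

Profit = -€256 at q = 3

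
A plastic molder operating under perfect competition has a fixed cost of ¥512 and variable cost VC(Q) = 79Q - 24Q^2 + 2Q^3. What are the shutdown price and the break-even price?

Shutdown price = ¥7; break-even price = ¥79

AVC = 79 - 24Q + 2Q^2; minimized at Q = 6, giving min AVC = ¥7. That is the shutdown price.
ATC = 512/Q + 79 - 24Q + 2Q^2. Setting dATC/dQ = −512/Q^2 − 24 + 4Q = 0 gives Q = 8 (since 4·8^3 − 24·8^2 = 512).
min ATC = 512/8 + 79 − 24·8 + 2·8^2 = ¥79. That is the break-even price.
For ¥7 ≤ P < ¥79 the firm produces at a loss; below ¥7 it shuts down.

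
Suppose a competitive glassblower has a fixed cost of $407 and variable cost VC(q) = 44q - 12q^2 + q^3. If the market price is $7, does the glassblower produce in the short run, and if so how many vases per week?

Shut down

Variable cost is VC = 44q - 12q^2 + q^3, so AVC = VC/q = 44 - 12q + q^2 and MC = dTC/dq = 44 - 24q + 3q^2.
AVC hits its minimum where MC = AVC, at q = 6, giving min AVC = 44 - 12·6 + 6^2 = $8.
P = $7 lies below min AVC = $8; no output level covers variable cost.
Shutting down limits the loss to fixed cost, $407.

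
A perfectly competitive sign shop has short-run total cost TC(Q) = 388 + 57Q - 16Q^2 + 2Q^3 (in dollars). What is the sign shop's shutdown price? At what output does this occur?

Short-run supply begins at min AVC. From VC = 57Q - 16Q^2 + 2Q^3, AVC = 57 - 16Q + 2Q^2.
At the minimum of AVC, MC = AVC. MC = 57 - 32Q + 6Q^2; setting MC = AVC gives 4Q^2 - 16Q = 0, so Q = 4. min AVC = 25.
So the shutdown price is $25.

$25 per unit, at Q = 4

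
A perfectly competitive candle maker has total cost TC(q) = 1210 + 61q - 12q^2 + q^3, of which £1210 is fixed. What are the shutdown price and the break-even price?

Shutdown price = £25; break-even price = £160

Shutdown price = min AVC. AVC = 61 - 12q + q^2, with vertex at q = 6 and minimum £25.
ATC = 1210/q + 61 - 12q + q^2. Setting dATC/dq = −1210/q^2 − 12 + 2q = 0 gives q = 11 (since 2·11^3 − 12·11^2 = 1210).
min ATC = 1210/11 + 61 − 12·11 + 11^2 = £160. That is the break-even price.
For £25 ≤ P < £160 the firm produces at a loss; below £25 it shuts down.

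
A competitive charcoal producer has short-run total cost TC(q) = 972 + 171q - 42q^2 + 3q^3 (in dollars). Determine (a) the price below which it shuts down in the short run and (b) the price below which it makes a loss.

AVC = 171 - 42q + 3q^2; minimized at q = 7, giving min AVC = $24. That is the shutdown price.
ATC = 972/q + 171 - 42q + 3q^2. Setting dATC/dq = −972/q^2 − 42 + 6q = 0 gives q = 9 (since 6·9^3 − 42·9^2 = 972).
min ATC = 972/9 + 171 − 42·9 + 3·9^2 = $144. That is the break-even price.
For $24 ≤ P < $144 the firm produces at a loss; below $24 it shuts down.

Shutdown price = $24; break-even price = $144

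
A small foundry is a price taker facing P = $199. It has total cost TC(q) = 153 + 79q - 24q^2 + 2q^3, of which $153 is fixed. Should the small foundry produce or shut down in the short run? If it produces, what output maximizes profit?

Produce at q = 10

Variable cost is VC = 79q - 24q^2 + 2q^3, so AVC = VC/q = 79 - 24q + 2q^2 and MC = dTC/dq = 79 - 48q + 6q^2.
AVC is minimized where dAVC/dq = -24 + 4q = 0, at q = 6; min AVC = 79 - 24·6 + 2·6^2 = $7.
P = $199 exceeds min AVC = $7, so the firm stays open.
P = MC gives -120 - 48q + 6q^2 = 0, with roots -2 and 10. Take the larger (rising MC): q* = 10.
Check: AVC at q = 10 is $39 ≤ P, so revenue covers variable cost.
Profit = P·q − TC = 199·10 − 543 = $1447.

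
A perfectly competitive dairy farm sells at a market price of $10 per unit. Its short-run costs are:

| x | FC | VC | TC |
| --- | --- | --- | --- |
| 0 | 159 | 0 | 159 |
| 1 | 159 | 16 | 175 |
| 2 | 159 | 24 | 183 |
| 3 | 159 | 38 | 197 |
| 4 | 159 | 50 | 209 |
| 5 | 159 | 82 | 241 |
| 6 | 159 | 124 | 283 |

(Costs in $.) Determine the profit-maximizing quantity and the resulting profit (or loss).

Tabulate TR − TC: x=0: -159; x=1: -165; x=2: -163; x=3: -167; x=4: -169; x=5: -191; x=6: -223.
Profit is highest at x = 0. Equivalently, the lowest AVC in the table is 24/2 ≈ $12 at x = 2, and P = $10 falls below it — price never covers variable cost, so the firm shuts down and loses only its fixed cost.

x = 0 (shut down); profit = -$159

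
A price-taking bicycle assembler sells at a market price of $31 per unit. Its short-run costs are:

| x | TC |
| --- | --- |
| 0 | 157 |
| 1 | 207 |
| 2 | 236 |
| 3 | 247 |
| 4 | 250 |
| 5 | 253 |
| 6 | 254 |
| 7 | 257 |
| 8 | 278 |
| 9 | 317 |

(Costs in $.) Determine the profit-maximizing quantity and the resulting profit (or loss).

Profit at each row (π = 31x − TC): x=0: -157; x=1: -176; x=2: -174; x=3: -154; x=4: -126; x=5: -98; x=6: -68; x=7: -40; x=8: -30; x=9: -38.
Profit is maximized at x = 8. AVC there is 121/8 = $15.12 ≤ P, so producing beats shutting down (which would give -$157).

x = 8; profit = -$30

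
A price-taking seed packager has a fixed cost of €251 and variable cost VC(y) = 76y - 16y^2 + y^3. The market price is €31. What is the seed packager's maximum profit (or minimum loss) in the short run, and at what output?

AVC = 76 - 16y + y^2 has its minimum €12 at y = 8; price €31 clears that bar, so the firm operates.
MC = 76 - 32y + 3y^2. Setting P = MC and taking the root on the rising branch gives y* = 9.
TR = 31·9 = 279. TC = 251 + 117 = 368. Profit = 279 − 368 = -€89.
Shutting down would mean losing the fixed cost of €251, so operating at a loss of €89 is better by €162.

Profit = -€89 at y = 9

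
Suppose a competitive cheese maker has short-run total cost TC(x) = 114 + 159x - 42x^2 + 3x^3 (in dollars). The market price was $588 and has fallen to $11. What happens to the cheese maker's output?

Output falls from 13 to 0 (the firm shuts down)

AVC = 159 - 42x + 3x^2, minimized at x = 7 where min AVC = $12. MC = 159 - 84x + 9x^2.
With P = $588 above the shutdown price, P = MC gives x = 13.
At P = $11 < min AVC = $12, price no longer covers variable cost at any output, so the firm shuts down: x = 0.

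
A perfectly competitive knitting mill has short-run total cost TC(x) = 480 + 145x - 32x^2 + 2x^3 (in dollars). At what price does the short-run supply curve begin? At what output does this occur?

The firm shuts down when price falls below the minimum of average variable cost. AVC = VC/x = 145 - 32x + 2x^2.
At the minimum of AVC, MC = AVC. MC = 145 - 64x + 6x^2; setting MC = AVC gives 4x^2 - 32x = 0, so x = 8. min AVC = 17.
For P < $17 the firm produces nothing.

$17 per unit, at x = 8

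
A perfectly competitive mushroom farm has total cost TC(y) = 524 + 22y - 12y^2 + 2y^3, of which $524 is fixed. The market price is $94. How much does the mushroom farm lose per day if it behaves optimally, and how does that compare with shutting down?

Profit = -$92 at y = 6

AVC = 22 - 12y + 2y^2 has its minimum $4 at y = 3; price $94 clears that bar, so the firm operates.
With MC = 22 - 24y + 6y^2, P = MC on the upward-sloping part at y* = 6.
TR = 94·6 = 564. TC = 524 + 132 = 656. Profit = 564 − 656 = -$92.
That loss of $92 beats the $524 the firm would lose by shutting down; producing recovers $432 of fixed cost.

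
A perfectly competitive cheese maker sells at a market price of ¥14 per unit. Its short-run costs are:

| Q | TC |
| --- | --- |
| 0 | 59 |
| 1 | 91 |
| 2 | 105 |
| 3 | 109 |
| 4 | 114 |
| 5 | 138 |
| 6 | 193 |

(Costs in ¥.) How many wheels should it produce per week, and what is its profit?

Q = 4; profit = -¥58

Compute π = P·Q − TC at each output: Q=0: -59; Q=1: -77; Q=2: -77; Q=3: -67; Q=4: -58; Q=5: -68; Q=6: -109.
Profit is maximized at Q = 4. AVC there is 55/4 = ¥13.75 ≤ P, so producing beats shutting down (which would give -¥59).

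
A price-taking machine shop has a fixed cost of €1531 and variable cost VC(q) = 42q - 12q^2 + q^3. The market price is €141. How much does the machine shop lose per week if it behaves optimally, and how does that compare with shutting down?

AVC = 42 - 12q + q^2 has its minimum €6 at q = 6; price €141 clears that bar, so the firm operates.
With MC = 42 - 24q + 3q^2, P = MC on the upward-sloping part at q* = 11.
TR = 141·11 = 1551. TC = 1531 + 341 = 1872. Profit = 1551 − 1872 = -€321.
Shutting down would mean losing the fixed cost of €1531, so operating at a loss of €321 is better by €1210.

Profit = -€321 at q = 11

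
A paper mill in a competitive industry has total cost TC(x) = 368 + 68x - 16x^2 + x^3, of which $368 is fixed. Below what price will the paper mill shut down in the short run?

$4 per unit

The firm shuts down when price falls below the minimum of average variable cost. AVC = VC/x = 68 - 16x + x^2.
At the minimum of AVC, MC = AVC. MC = 68 - 32x + 3x^2; setting MC = AVC gives 2x^2 - 16x = 0, so x = 8. min AVC = 4.
So the shutdown price is $4.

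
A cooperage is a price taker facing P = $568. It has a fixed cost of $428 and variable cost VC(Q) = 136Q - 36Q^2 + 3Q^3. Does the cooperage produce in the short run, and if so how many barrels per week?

Produce at Q = 12

From TC, MC = TC'(Q) = 136 - 72Q + 9Q^2 and AVC = VC/Q = 136 - 36Q + 3Q^2.
The AVC parabola has its vertex at Q = 36/6 = 6, where AVC = 136 - 36·6 + 3·6^2 = $28.
Because $568 ≥ $28, revenue can cover variable cost; the firm operates.
P = MC gives -432 - 72Q + 9Q^2 = 0, with roots -4 and 12. Take the larger (rising MC): Q* = 12.
Check: AVC at Q = 12 is $136 ≤ P, so revenue covers variable cost.
Profit = P·Q − TC = 568·12 − 2060 = $4756.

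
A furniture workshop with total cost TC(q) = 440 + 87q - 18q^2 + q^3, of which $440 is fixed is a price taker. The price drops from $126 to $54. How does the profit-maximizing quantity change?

AVC = 87 - 18q + q^2, minimized at q = 9 where min AVC = $6. MC = 87 - 36q + 3q^2.
With P = $126 above the shutdown price, P = MC gives q = 13.
At P = $54 ≥ min AVC, set P = MC: q = 11. The firm stays open but cuts output.

Output falls from 13 to 11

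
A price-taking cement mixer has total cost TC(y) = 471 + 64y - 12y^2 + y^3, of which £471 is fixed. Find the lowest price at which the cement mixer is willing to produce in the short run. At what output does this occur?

The firm shuts down when price falls below the minimum of average variable cost. AVC = VC/y = 64 - 12y + y^2.
dAVC/dy = -12 + 2y = 0 gives y = 6. min AVC = 64 - 12·6 + 6^2 = 28.
The firm shuts down for any P below £28.

£28 per unit, at y = 6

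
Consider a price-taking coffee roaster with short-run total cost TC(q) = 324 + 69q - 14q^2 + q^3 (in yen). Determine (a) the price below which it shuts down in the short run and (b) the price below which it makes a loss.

Shutdown price = ¥20; break-even price = ¥60

Shutdown price = min AVC. AVC = 69 - 14q + q^2, with vertex at q = 7 and minimum ¥20.
ATC = 324/q + 69 - 14q + q^2. Setting dATC/dq = −324/q^2 − 14 + 2q = 0 gives q = 9 (since 2·9^3 − 14·9^2 = 324).
min ATC = 324/9 + 69 − 14·9 + 9^2 = ¥60. That is the break-even price.
For ¥20 ≤ P < ¥60 the firm produces at a loss; below ¥20 it shuts down.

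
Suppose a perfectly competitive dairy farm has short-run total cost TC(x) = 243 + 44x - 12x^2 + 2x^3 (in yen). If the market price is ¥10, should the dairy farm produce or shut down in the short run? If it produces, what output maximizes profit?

From TC, MC = TC'(x) = 44 - 24x + 6x^2 and AVC = VC/x = 44 - 12x + 2x^2.
AVC hits its minimum where MC = AVC, at x = 3, giving min AVC = 44 - 12·3 + 2·3^2 = ¥26.
Since P = ¥10 < min AVC = ¥26, price fails to cover variable cost at any output.
Shutting down limits the loss to fixed cost, ¥243.

Shut down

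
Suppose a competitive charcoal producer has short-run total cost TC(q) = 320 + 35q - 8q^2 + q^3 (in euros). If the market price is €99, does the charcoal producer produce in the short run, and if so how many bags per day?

From TC, MC = TC'(q) = 35 - 16q + 3q^2 and AVC = VC/q = 35 - 8q + q^2.
AVC is minimized where dAVC/dq = -8 + 2q = 0, at q = 4; min AVC = 35 - 8·4 + 4^2 = €19.
Because €99 ≥ €19, revenue can cover variable cost; the firm operates.
P = MC gives -64 - 16q + 3q^2 = 0, with roots -8/3 and 8. Take the larger (rising MC): q* = 8.
Check: AVC at q = 8 is €35 ≤ P, so revenue covers variable cost.
Profit = P·q − TC = 99·8 − 600 = €192.

Produce at q = 8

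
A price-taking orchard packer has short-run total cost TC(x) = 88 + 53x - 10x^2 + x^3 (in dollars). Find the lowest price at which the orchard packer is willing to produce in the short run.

The shutdown price is the minimum of AVC. VC = 53x - 10x^2 + x^3, so AVC = 53 - 10x + x^2.
dAVC/dx = -10 + 2x = 0 gives x = 5. min AVC = 53 - 10·5 + 5^2 = 28.
For P < $28 the firm produces nothing.

$28 per unit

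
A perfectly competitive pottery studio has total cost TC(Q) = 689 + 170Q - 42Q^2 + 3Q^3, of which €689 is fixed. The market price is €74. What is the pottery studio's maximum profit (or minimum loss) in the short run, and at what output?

Profit = -€305 at Q = 8

AVC = 170 - 42Q + 3Q^2; min AVC = €23 at Q = 7. Since P = €74 ≥ min AVC, the firm produces.
MC = 170 - 84Q + 9Q^2. Setting P = MC and taking the root on the rising branch gives Q* = 8.
TR = 74·8 = 592. TC = 689 + 208 = 897. Profit = 592 − 897 = -€305.
By producing, the firm covers all variable cost plus €384 of fixed cost; shutting down would lose the full €689.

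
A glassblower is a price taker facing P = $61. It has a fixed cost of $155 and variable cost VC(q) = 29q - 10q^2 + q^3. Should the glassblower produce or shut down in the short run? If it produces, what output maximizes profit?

Variable cost is VC = 29q - 10q^2 + q^3, so AVC = VC/q = 29 - 10q + q^2 and MC = dTC/dq = 29 - 20q + 3q^2.
The AVC parabola has its vertex at q = 10/2 = 5, where AVC = 29 - 10·5 + 5^2 = $4.
Because $61 ≥ $4, revenue can cover variable cost; the firm operates.
P = MC gives -32 - 20q + 3q^2 = 0, with roots -4/3 and 8. Take the larger (rising MC): q* = 8.
Check: AVC at q = 8 is $13 ≤ P, so revenue covers variable cost.
Profit = P·q − TC = 61·8 − 259 = $229.

Produce at q = 8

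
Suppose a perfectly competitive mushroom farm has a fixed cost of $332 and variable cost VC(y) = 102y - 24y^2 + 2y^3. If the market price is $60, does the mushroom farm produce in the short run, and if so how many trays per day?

Produce at y = 7

Variable cost is VC = 102y - 24y^2 + 2y^3, so AVC = VC/y = 102 - 24y + 2y^2 and MC = dTC/dy = 102 - 48y + 6y^2.
AVC is minimized where dAVC/dy = -24 + 4y = 0, at y = 6; min AVC = 102 - 24·6 + 2·6^2 = $30.
P = $60 exceeds min AVC = $30, so the firm stays open.
Solving P = MC: 42 - 48y + 6y^2 = 0 ⇒ y = 1 or 7. On the upward-sloping branch, y* = 7.
Check: AVC at y = 7 is $32 ≤ P, so revenue covers variable cost.
Profit = P·y − TC = 60·7 − 556 = -$136, a loss, but smaller than the $332 fixed cost the firm would lose by shutting down.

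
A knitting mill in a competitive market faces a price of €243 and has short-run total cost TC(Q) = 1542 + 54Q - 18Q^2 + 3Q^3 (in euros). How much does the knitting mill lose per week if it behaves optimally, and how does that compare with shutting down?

AVC = 54 - 18Q + 3Q^2; min AVC = €27 at Q = 3. Since P = €243 ≥ min AVC, the firm produces.
MC = 54 - 36Q + 9Q^2. Setting P = MC and taking the root on the rising branch gives Q* = 7.
TR = 243·7 = 1701. TC = 1542 + 525 = 2067. Profit = 1701 − 2067 = -€366.
That loss of €366 beats the €1542 the firm would lose by shutting down; producing recovers €1176 of fixed cost.

Profit = -€366 at Q = 7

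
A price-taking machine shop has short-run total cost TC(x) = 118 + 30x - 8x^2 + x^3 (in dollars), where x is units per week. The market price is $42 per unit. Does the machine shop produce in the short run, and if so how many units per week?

Produce at x = 6

Strip out fixed cost: VC = 30x - 8x^2 + x^3. Then AVC = 30 - 8x + x^2 and MC = 30 - 16x + 3x^2.
AVC is minimized where dAVC/dx = -8 + 2x = 0, at x = 4; min AVC = 30 - 8·4 + 4^2 = $14.
Because $42 ≥ $14, revenue can cover variable cost; the firm operates.
Set P = MC: 42 = 30 - 16x + 3x^2 → -12 - 16x + 3x^2 = 0. The roots are x = -2/3 and x = 6; the profit-maximizing output is on the rising part of MC, so x* = 6.
Check: AVC at x = 6 is $18 ≤ P, so revenue covers variable cost.
Profit = P·x − TC = 42·6 − 226 = $26.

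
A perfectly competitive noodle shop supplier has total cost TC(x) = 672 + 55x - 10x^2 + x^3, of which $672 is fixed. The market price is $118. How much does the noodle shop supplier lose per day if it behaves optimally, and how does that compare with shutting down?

AVC = 55 - 10x + x^2; min AVC = $30 at x = 5. Since P = $118 ≥ min AVC, the firm produces.
With MC = 55 - 20x + 3x^2, P = MC on the upward-sloping part at x* = 9.
TR = 118·9 = 1062. TC = 672 + 414 = 1086. Profit = 1062 − 1086 = -$24.
Shutting down would mean losing the fixed cost of $672, so operating at a loss of $24 is better by $648.

Profit = -$24 at x = 9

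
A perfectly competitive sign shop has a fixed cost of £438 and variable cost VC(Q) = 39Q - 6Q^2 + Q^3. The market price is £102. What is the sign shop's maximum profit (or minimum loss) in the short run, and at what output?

AVC = 39 - 6Q + Q^2; min AVC = £30 at Q = 3. Since P = £102 ≥ min AVC, the firm produces.
MC = 39 - 12Q + 3Q^2. Setting P = MC and taking the root on the rising branch gives Q* = 7.
TR = 102·7 = 714. TC = 438 + 322 = 760. Profit = 714 − 760 = -£46.
That loss of £46 beats the £438 the firm would lose by shutting down; producing recovers £392 of fixed cost.

Profit = -£46 at Q = 7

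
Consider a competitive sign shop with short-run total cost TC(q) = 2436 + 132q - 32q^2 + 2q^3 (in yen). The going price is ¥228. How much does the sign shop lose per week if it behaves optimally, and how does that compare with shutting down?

AVC = 132 - 32q + 2q^2; min AVC = ¥4 at q = 8. Since P = ¥228 ≥ min AVC, the firm produces.
With MC = 132 - 64q + 6q^2, P = MC on the upward-sloping part at q* = 12.
TR = 228·12 = 2736. TC = 2436 + 432 = 2868. Profit = 2736 − 2868 = -¥132.
By producing, the firm covers all variable cost plus ¥2304 of fixed cost; shutting down would lose the full ¥2436.

Profit = -¥132 at q = 12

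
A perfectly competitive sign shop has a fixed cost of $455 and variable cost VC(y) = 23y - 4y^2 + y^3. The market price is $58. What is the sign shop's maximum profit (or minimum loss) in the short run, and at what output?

Profit = -$305 at y = 5

AVC = 23 - 4y + y^2; min AVC = $19 at y = 2. Since P = $58 ≥ min AVC, the firm produces.
With MC = 23 - 8y + 3y^2, P = MC on the upward-sloping part at y* = 5.
TR = 58·5 = 290. TC = 455 + 140 = 595. Profit = 290 − 595 = -$305.
By producing, the firm covers all variable cost plus $150 of fixed cost; shutting down would lose the full $455.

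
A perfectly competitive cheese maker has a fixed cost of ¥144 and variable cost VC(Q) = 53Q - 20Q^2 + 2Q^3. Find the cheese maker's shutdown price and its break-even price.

Shutdown price = ¥3; break-even price = ¥29

Shutdown price = min AVC. AVC = 53 - 20Q + 2Q^2, with vertex at Q = 5 and minimum ¥3.
ATC = 144/Q + 53 - 20Q + 2Q^2. Setting dATC/dQ = −144/Q^2 − 20 + 4Q = 0 gives Q = 6 (since 4·6^3 − 20·6^2 = 144).
min ATC = 144/6 + 53 − 20·6 + 2·6^2 = ¥29. That is the break-even price.
Between these two prices the firm operates at a loss; above ¥29 it earns a profit.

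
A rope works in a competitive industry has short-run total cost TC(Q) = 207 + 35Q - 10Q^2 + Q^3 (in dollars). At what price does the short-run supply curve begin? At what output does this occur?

The firm shuts down when price falls below the minimum of average variable cost. AVC = VC/Q = 35 - 10Q + Q^2.
At the minimum of AVC, MC = AVC. MC = 35 - 20Q + 3Q^2; setting MC = AVC gives 2Q^2 - 10Q = 0, so Q = 5. min AVC = 10.
So the shutdown price is $10.

$10 per unit, at Q = 5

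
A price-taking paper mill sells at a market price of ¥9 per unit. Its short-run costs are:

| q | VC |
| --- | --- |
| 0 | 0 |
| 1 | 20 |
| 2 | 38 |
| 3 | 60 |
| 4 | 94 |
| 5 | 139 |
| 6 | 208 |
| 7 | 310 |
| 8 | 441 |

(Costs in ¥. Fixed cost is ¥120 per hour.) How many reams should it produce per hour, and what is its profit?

Tabulate TR − TC: q=0: -120; q=1: -131; q=2: -140; q=3: -153; q=4: -178; q=5: -214; q=6: -274; q=7: -367; q=8: -489.
Profit is highest at q = 0. Equivalently, the lowest AVC in the table is 38/2 ≈ ¥19 at q = 2, and P = ¥9 falls below it — price never covers variable cost, so the firm shuts down and loses only its fixed cost.

q = 0 (shut down); profit = -¥120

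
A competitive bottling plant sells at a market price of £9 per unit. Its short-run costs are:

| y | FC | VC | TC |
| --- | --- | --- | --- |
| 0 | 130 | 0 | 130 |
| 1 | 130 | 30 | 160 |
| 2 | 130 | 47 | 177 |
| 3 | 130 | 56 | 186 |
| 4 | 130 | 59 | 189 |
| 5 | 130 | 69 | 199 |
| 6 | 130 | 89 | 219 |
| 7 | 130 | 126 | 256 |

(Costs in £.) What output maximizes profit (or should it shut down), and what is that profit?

Tabulate TR − TC: y=0: -130; y=1: -151; y=2: -159; y=3: -159; y=4: -153; y=5: -154; y=6: -165; y=7: -193.
Profit is highest at y = 0. Equivalently, the lowest AVC in the table is 69/5 ≈ £13.80 at y = 5, and P = £9 falls below it — price never covers variable cost, so the firm shuts down and loses only its fixed cost.

y = 0 (shut down); profit = -£130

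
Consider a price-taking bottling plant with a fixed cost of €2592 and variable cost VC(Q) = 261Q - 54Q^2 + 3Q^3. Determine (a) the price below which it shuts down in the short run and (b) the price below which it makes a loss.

AVC = 261 - 54Q + 3Q^2; minimized at Q = 9, giving min AVC = €18. That is the shutdown price.
ATC = 2592/Q + 261 - 54Q + 3Q^2. Setting dATC/dQ = −2592/Q^2 − 54 + 6Q = 0 gives Q = 12 (since 6·12^3 − 54·12^2 = 2592).
min ATC = 2592/12 + 261 − 54·12 + 3·12^2 = €261. That is the break-even price.
For €18 ≤ P < €261 the firm produces at a loss; below €18 it shuts down.

Shutdown price = €18; break-even price = €261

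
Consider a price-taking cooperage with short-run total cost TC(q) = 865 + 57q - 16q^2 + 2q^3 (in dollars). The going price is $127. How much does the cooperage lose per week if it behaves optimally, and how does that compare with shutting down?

AVC = 57 - 16q + 2q^2; min AVC = $25 at q = 4. Since P = $127 ≥ min AVC, the firm produces.
MC = 57 - 32q + 6q^2. Setting P = MC and taking the root on the rising branch gives q* = 7.
TR = 127·7 = 889. TC = 865 + 301 = 1166. Profit = 889 − 1166 = -$277.
Shutting down would mean losing the fixed cost of $865, so operating at a loss of $277 is better by $588.

Profit = -$277 at q = 7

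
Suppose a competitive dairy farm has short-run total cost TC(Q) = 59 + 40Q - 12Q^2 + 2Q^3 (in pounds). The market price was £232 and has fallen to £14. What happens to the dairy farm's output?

Output falls from 8 to 0 (the firm shuts down)

MC = 40 - 24Q + 6Q^2; the shutdown threshold is min AVC = £22 (at Q = 3).
With P = £232 above the shutdown price, P = MC gives Q = 8.
At P = £14 < min AVC = £22, price no longer covers variable cost at any output, so the firm shuts down: Q = 0.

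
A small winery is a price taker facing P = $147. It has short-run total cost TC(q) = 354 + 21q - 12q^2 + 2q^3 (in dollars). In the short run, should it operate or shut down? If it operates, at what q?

Produce at q = 7

Variable cost is VC = 21q - 12q^2 + 2q^3, so AVC = VC/q = 21 - 12q + 2q^2 and MC = dTC/dq = 21 - 24q + 6q^2.
AVC is minimized where dAVC/dq = -12 + 4q = 0, at q = 3; min AVC = 21 - 12·3 + 2·3^2 = $3.
Because $147 ≥ $3, revenue can cover variable cost; the firm operates.
Set P = MC: 147 = 21 - 24q + 6q^2 → -126 - 24q + 6q^2 = 0. The roots are q = -3 and q = 7; the profit-maximizing output is on the rising part of MC, so q* = 7.
Check: AVC at q = 7 is $35 ≤ P, so revenue covers variable cost.
Profit = P·q − TC = 147·7 − 599 = $430.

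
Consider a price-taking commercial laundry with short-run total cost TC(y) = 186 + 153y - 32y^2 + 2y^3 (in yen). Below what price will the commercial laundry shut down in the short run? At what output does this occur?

Short-run supply begins at min AVC. From VC = 153y - 32y^2 + 2y^3, AVC = 153 - 32y + 2y^2.
At the minimum of AVC, MC = AVC. MC = 153 - 64y + 6y^2; setting MC = AVC gives 4y^2 - 32y = 0, so y = 8. min AVC = 25.
So the shutdown price is ¥25.

¥25 per unit, at y = 8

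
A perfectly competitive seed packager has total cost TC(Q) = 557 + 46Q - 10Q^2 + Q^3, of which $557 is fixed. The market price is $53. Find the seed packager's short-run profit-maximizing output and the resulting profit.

AVC = 46 - 10Q + Q^2; min AVC = $21 at Q = 5. Since P = $53 ≥ min AVC, the firm produces.
MC = 46 - 20Q + 3Q^2. Setting P = MC and taking the root on the rising branch gives Q* = 7.
TR = 53·7 = 371. TC = 557 + 175 = 732. Profit = 371 − 732 = -$361.
Shutting down would mean losing the fixed cost of $557, so operating at a loss of $361 is better by $196.

Profit = -$361 at Q = 7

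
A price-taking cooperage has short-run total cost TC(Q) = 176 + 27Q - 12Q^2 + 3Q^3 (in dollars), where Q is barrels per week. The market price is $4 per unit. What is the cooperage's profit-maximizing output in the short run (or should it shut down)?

Shut down

Variable cost is VC = 27Q - 12Q^2 + 3Q^3, so AVC = VC/Q = 27 - 12Q + 3Q^2 and MC = dTC/dQ = 27 - 24Q + 9Q^2.
The AVC parabola has its vertex at Q = 12/6 = 2, where AVC = 27 - 12·2 + 3·2^2 = $15.
With P < min AVC ($4 < $15), every unit sold adds to the loss.
Best response: produce nothing and absorb the $176 fixed cost.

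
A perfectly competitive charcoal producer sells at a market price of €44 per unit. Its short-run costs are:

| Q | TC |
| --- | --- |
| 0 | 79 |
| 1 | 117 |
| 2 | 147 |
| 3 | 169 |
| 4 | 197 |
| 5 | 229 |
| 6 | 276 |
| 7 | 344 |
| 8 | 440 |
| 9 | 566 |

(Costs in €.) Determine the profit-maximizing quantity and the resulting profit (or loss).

Q = 5; profit = -€9

Profit at each row (π = 44Q − TC): Q=0: -79; Q=1: -73; Q=2: -59; Q=3: -37; Q=4: -21; Q=5: -9; Q=6: -12; Q=7: -36; Q=8: -88; Q=9: -170.
Profit is maximized at Q = 5. AVC there is 150/5 = €30 ≤ P, so producing beats shutting down (which would give -€79).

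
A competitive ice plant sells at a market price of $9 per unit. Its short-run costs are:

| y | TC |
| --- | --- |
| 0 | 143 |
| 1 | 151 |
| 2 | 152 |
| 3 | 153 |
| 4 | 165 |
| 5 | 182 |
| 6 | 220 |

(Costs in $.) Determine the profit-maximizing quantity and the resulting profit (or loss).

y = 3; profit = -$126

Tabulate TR − TC: y=0: -143; y=1: -142; y=2: -134; y=3: -126; y=4: -129; y=5: -137; y=6: -166.
Profit is maximized at y = 3. AVC there is 10/3 = $3.33 ≤ P, so producing beats shutting down (which would give -$143).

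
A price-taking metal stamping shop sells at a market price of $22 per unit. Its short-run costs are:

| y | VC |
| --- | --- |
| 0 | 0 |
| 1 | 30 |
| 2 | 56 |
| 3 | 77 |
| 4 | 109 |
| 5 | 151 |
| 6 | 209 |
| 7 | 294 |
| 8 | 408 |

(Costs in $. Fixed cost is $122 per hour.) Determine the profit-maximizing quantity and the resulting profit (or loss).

y = 0 (shut down); profit = -$122

Tabulate TR − TC: y=0: -122; y=1: -130; y=2: -134; y=3: -133; y=4: -143; y=5: -163; y=6: -199; y=7: -262; y=8: -354.
Profit is highest at y = 0. Equivalently, the lowest AVC in the table is 77/3 ≈ $25.67 at y = 3, and P = $22 falls below it — price never covers variable cost, so the firm shuts down and loses only its fixed cost.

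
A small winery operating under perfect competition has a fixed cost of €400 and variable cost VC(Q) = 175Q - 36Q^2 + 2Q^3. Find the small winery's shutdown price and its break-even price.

AVC = 175 - 36Q + 2Q^2; minimized at Q = 9, giving min AVC = €13. That is the shutdown price.
ATC = 400/Q + 175 - 36Q + 2Q^2. Setting dATC/dQ = −400/Q^2 − 36 + 4Q = 0 gives Q = 10 (since 4·10^3 − 36·10^2 = 400).
min ATC = 400/10 + 175 − 36·10 + 2·10^2 = €55. That is the break-even price.
For €13 ≤ P < €55 the firm produces at a loss; below €13 it shuts down.

Shutdown price = €13; break-even price = €55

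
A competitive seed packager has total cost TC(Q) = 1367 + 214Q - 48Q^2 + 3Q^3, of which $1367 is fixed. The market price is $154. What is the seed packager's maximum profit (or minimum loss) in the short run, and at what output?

Profit = -$167 at Q = 10

AVC = 214 - 48Q + 3Q^2; min AVC = $22 at Q = 8. Since P = $154 ≥ min AVC, the firm produces.
With MC = 214 - 96Q + 9Q^2, P = MC on the upward-sloping part at Q* = 10.
TR = 154·10 = 1540. TC = 1367 + 340 = 1707. Profit = 1540 − 1707 = -$167.
Shutting down would mean losing the fixed cost of $1367, so operating at a loss of $167 is better by $1200.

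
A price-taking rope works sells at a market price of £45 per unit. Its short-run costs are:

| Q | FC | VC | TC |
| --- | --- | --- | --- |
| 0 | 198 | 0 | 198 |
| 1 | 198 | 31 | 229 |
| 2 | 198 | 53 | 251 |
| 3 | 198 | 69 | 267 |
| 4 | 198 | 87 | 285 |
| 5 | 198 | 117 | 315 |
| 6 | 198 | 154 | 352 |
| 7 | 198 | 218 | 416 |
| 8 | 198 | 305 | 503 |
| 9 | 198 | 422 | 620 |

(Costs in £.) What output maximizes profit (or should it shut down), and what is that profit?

Compute π = P·Q − TC at each output: Q=0: -198; Q=1: -184; Q=2: -161; Q=3: -132; Q=4: -105; Q=5: -90; Q=6: -82; Q=7: -101; Q=8: -143; Q=9: -215.
Profit is maximized at Q = 6. AVC there is 154/6 = £25.67 ≤ P, so producing beats shutting down (which would give -£198).

Q = 6; profit = -£82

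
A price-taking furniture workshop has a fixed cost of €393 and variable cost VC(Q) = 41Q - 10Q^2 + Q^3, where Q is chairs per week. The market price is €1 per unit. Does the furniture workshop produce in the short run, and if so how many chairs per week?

Shut down

From TC, MC = TC'(Q) = 41 - 20Q + 3Q^2 and AVC = VC/Q = 41 - 10Q + Q^2.
AVC hits its minimum where MC = AVC, at Q = 5, giving min AVC = 41 - 10·5 + 5^2 = €16.
Since P = €1 < min AVC = €16, price fails to cover variable cost at any output.
Shutting down limits the loss to fixed cost, €393.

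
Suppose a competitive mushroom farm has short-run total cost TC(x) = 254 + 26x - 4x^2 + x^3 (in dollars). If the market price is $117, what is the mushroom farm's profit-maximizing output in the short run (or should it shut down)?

Produce at x = 7

From TC, MC = TC'(x) = 26 - 8x + 3x^2 and AVC = VC/x = 26 - 4x + x^2.
The AVC parabola has its vertex at x = 4/2 = 2, where AVC = 26 - 4·2 + 2^2 = $22.
Since P = $117 ≥ min AVC = $22, price covers variable cost and the firm should produce.
Set P = MC: 117 = 26 - 8x + 3x^2 → -91 - 8x + 3x^2 = 0. The roots are x = -13/3 and x = 7; the profit-maximizing output is on the rising part of MC, so x* = 7.
Check: AVC at x = 7 is $47 ≤ P, so revenue covers variable cost.
Profit = P·x − TC = 117·7 − 583 = $236.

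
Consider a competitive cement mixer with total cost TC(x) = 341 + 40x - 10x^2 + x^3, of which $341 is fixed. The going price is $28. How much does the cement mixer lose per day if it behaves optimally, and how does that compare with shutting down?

AVC = 40 - 10x + x^2 has its minimum $15 at x = 5; price $28 clears that bar, so the firm operates.
MC = 40 - 20x + 3x^2. Setting P = MC and taking the root on the rising branch gives x* = 6.
TR = 28·6 = 168. TC = 341 + 96 = 437. Profit = 168 − 437 = -$269.
Shutting down would mean losing the fixed cost of $341, so operating at a loss of $269 is better by $72.

Profit = -$269 at x = 6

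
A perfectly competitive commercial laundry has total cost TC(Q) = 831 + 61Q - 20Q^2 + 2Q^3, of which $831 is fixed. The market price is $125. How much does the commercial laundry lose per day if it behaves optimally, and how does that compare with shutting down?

Profit = -$63 at Q = 8

AVC = 61 - 20Q + 2Q^2 has its minimum $11 at Q = 5; price $125 clears that bar, so the firm operates.
With MC = 61 - 40Q + 6Q^2, P = MC on the upward-sloping part at Q* = 8.
TR = 125·8 = 1000. TC = 831 + 232 = 1063. Profit = 1000 − 1063 = -$63.
By producing, the firm covers all variable cost plus $768 of fixed cost; shutting down would lose the full $831.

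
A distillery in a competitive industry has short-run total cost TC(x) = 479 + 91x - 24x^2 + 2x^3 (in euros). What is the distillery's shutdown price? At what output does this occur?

€19 per unit, at x = 6

Short-run supply begins at min AVC. From VC = 91x - 24x^2 + 2x^3, AVC = 91 - 24x + 2x^2.
At the minimum of AVC, MC = AVC. MC = 91 - 48x + 6x^2; setting MC = AVC gives 4x^2 - 24x = 0, so x = 6. min AVC = 19.
For P < €19 the firm produces nothing.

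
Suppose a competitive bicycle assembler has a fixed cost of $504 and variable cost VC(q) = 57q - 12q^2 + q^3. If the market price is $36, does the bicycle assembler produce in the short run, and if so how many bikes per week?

From TC, MC = TC'(q) = 57 - 24q + 3q^2 and AVC = VC/q = 57 - 12q + q^2.
AVC is minimized where dAVC/dq = -12 + 2q = 0, at q = 6; min AVC = 57 - 12·6 + 6^2 = $21.
Since P = $36 ≥ min AVC = $21, price covers variable cost and the firm should produce.
P = MC gives 21 - 24q + 3q^2 = 0, with roots 1 and 7. Take the larger (rising MC): q* = 7.
Check: AVC at q = 7 is $22 ≤ P, so revenue covers variable cost.
Profit = P·q − TC = 36·7 − 658 = -$406, a loss, but smaller than the $504 fixed cost the firm would lose by shutting down.

Produce at q = 7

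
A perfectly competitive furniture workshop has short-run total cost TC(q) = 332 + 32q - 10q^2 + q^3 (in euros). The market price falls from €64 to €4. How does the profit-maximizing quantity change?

Output falls from 8 to 0 (the firm shuts down)

MC = 32 - 20q + 3q^2; the shutdown threshold is min AVC = €7 (at q = 5).
At P = €64 ≥ min AVC, set P = MC on the rising branch: q = 8.
At P = €4 < min AVC = €7, price no longer covers variable cost at any output, so the firm shuts down: q = 0.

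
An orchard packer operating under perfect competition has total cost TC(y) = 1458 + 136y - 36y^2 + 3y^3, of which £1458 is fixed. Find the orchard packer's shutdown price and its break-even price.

AVC = 136 - 36y + 3y^2; minimized at y = 6, giving min AVC = £28. That is the shutdown price.
ATC = 1458/y + 136 - 36y + 3y^2. Setting dATC/dy = −1458/y^2 − 36 + 6y = 0 gives y = 9 (since 6·9^3 − 36·9^2 = 1458).
min ATC = 1458/9 + 136 − 36·9 + 3·9^2 = £217. That is the break-even price.
Between these two prices the firm operates at a loss; above £217 it earns a profit.

Shutdown price = £28; break-even price = £217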